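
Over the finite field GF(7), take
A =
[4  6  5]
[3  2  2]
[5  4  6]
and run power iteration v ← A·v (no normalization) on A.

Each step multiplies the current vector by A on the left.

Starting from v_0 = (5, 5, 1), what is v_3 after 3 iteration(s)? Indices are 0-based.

v_3 = (2, 4, 0)

v_0 = (5, 5, 1).
v_1 = A·v_0 = (6, 6, 2).
v_2 = A·v_1 = (0, 6, 3).
v_3 = A·v_2 = (2, 4, 0).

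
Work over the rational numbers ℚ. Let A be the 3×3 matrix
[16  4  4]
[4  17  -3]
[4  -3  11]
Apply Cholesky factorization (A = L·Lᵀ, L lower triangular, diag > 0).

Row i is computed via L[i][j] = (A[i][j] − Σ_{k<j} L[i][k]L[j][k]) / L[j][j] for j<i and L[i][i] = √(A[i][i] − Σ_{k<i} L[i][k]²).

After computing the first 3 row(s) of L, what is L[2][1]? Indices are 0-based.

Step 1: L[0][0] = √(16) = 4.
  L[1][0] = (4) / L[0][0] = 1.
Step 2: L[1][1] = √(16) = 4.
  L[2][0] = (4) / L[0][0] = 1.
  L[2][1] = (-4) / L[1][1] = -1.
Step 3: L[2][2] = √(9) = 3.

L[2][1] = -1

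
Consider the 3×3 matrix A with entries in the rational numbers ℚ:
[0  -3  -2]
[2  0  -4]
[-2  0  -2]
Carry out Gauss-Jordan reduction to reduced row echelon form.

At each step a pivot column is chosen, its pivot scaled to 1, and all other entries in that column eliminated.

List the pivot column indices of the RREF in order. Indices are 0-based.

pivot columns: 0, 1, 2

pivot(0,0): swap R0↔R1
pivot(0,0)=2: scale R0 → (1, 0, -2)
  clear (2,0): R2 −= (-2)R0 → (0, 0, -6)
pivot(1,1)=-3: scale R1 → (0, 1, 2/3)
pivot(2,2)=-6: scale R2 → (0, 0, 1)
  clear (0,2): R0 −= (-2)R2 → (1, 0, 0)
  clear (1,2): R1 −= (2/3)R2 → (0, 1, 0)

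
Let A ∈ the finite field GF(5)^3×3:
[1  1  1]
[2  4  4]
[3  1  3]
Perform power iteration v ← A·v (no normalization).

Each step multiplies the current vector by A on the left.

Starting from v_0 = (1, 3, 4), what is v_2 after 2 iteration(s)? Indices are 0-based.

v_2 = (1, 3, 3)

v_0 = (1, 3, 4).
v_1 = A·v_0 = (3, 0, 3).
v_2 = A·v_1 = (1, 3, 3).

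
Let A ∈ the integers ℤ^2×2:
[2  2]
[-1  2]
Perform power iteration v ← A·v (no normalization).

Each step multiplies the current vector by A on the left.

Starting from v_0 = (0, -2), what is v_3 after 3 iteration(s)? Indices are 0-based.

v_0 = (0, -2).
v_1 = A·v_0 = (-4, -4).
v_2 = A·v_1 = (-16, -4).
v_3 = A·v_2 = (-40, 8).

v_3 = (-40, 8)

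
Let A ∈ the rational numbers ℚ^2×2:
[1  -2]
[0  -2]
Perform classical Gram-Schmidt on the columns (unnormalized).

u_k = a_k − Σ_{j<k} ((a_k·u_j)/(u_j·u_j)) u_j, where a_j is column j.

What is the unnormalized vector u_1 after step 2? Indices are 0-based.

Step 1: u_0 = a_0 = (1, 0).
Step 2: u_1 = a_1 − (-2)·u_0 = (0, -2).

u_1 = (0, -2)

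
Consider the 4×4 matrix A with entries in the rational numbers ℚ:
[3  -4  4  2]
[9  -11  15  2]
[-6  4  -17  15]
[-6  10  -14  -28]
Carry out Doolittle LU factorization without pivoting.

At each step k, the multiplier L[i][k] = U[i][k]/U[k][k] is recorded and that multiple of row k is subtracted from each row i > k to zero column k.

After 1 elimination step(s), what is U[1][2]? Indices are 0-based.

k=0: U[0][0]=3
  eliminate (1,0): mult=3, new row 1: (0, 1, 3, -4); set L[1][0]=3
  eliminate (2,0): mult=-2, new row 2: (0, -4, -9, 19); set L[2][0]=-2
  eliminate (3,0): mult=-2, new row 3: (0, 2, -6, -24); set L[3][0]=-2

U[1][2] = 3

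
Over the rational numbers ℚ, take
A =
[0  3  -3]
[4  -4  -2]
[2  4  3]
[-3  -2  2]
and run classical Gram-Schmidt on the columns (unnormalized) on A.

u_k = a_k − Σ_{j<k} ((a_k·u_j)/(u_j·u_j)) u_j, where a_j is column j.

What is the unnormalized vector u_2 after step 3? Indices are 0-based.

Step 1: u_0 = a_0 = (0, 4, 2, -3).
Step 2: u_1 = a_1 − (-2/29)·u_0 = (3, -108/29, 120/29, -64/29).
Step 3: u_2 = a_2 − (-8/29)·u_0 − (187/1301)·u_1 = (-4464/1301, -470/1301, 3847/1301, 1938/1301).

u_2 = (-4464/1301, -470/1301, 3847/1301, 1938/1301)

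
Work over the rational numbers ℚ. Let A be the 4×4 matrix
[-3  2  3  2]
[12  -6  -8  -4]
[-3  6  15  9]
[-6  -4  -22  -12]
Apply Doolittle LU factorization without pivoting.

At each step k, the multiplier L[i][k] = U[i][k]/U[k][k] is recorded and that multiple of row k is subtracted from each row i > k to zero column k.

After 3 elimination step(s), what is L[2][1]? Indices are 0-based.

L[2][1] = 2

k=0: U[0][0]=-3
  eliminate (1,0): mult=-4, new row 1: (0, 2, 4, 4); set L[1][0]=-4
  eliminate (2,0): mult=1, new row 2: (0, 4, 12, 7); set L[2][0]=1
  eliminate (3,0): mult=2, new row 3: (0, -8, -28, -16); set L[3][0]=2
k=1: U[1][1]=2
  eliminate (2,1): mult=2, new row 2: (0, 0, 4, -1); set L[2][1]=2
  eliminate (3,1): mult=-4, new row 3: (0, 0, -12, 0); set L[3][1]=-4
k=2: U[2][2]=4
  eliminate (3,2): mult=-3, new row 3: (0, 0, 0, -3); set L[3][2]=-3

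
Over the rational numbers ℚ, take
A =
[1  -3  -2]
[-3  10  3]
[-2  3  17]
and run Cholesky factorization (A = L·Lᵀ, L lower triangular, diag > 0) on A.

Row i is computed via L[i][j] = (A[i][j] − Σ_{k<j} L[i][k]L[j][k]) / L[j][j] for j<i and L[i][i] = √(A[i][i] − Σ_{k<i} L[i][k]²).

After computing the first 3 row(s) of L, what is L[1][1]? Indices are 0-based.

L[1][1] = 1

Step 1: L[0][0] = √(1) = 1.
  L[1][0] = (-3) / L[0][0] = -3.
Step 2: L[1][1] = √(1) = 1.
  L[2][0] = (-2) / L[0][0] = -2.
  L[2][1] = (-3) / L[1][1] = -3.
Step 3: L[2][2] = √(4) = 2.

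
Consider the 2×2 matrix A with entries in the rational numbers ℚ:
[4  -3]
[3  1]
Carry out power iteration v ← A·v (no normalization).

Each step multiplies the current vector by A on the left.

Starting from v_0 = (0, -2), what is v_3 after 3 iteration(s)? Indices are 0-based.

v_3 = (72, 106)

v_0 = (0, -2).
v_1 = A·v_0 = (6, -2).
v_2 = A·v_1 = (30, 16).
v_3 = A·v_2 = (72, 106).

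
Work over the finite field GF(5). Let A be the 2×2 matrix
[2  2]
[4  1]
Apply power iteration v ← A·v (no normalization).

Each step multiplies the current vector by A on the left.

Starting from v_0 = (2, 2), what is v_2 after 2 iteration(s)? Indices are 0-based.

v_2 = (1, 2)

v_0 = (2, 2).
v_1 = A·v_0 = (3, 0).
v_2 = A·v_1 = (1, 2).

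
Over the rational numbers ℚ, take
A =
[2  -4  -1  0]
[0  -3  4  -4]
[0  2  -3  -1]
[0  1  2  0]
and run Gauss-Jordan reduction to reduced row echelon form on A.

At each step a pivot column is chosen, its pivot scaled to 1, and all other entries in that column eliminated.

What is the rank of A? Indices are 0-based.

[1] R0 /= 2  ⇒  (1, -2, -1/2, 0)
[2] R1 /= -3  ⇒  (0, 1, -4/3, 4/3)
     R0 -= -2·R1  ⇒  (1, 0, -19/6, 8/3)
     R2 -= 2·R1  ⇒  (0, 0, -1/3, -11/3)
     R3 -= 1·R1  ⇒  (0, 0, 10/3, -4/3)
[3] R2 /= -1/3  ⇒  (0, 0, 1, 11)
     R0 -= -19/6·R2  ⇒  (1, 0, 0, 75/2)
     R1 -= -4/3·R2  ⇒  (0, 1, 0, 16)
     R3 -= 10/3·R2  ⇒  (0, 0, 0, -38)
[4] R3 /= -38  ⇒  (0, 0, 0, 1)
     R0 -= 75/2·R3  ⇒  (1, 0, 0, 0)
     R1 -= 16·R3  ⇒  (0, 1, 0, 0)
     R2 -= 11·R3  ⇒  (0, 0, 1, 0)

rank = 4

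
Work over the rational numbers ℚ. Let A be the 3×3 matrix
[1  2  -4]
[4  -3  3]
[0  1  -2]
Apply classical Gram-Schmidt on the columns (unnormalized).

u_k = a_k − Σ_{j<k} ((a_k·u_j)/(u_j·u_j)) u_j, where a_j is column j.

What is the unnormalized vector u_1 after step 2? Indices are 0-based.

Step 1: u_0 = a_0 = (1, 4, 0).
Step 2: u_1 = a_1 − (-10/17)·u_0 = (44/17, -11/17, 1).

u_1 = (44/17, -11/17, 1)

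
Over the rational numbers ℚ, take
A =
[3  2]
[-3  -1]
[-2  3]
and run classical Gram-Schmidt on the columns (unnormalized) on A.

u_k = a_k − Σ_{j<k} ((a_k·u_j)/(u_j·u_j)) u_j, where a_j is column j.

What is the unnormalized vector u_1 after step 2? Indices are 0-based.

Step 1: u_0 = a_0 = (3, -3, -2).
Step 2: u_1 = a_1 − (3/22)·u_0 = (35/22, -13/22, 36/11).

u_1 = (35/22, -13/22, 36/11)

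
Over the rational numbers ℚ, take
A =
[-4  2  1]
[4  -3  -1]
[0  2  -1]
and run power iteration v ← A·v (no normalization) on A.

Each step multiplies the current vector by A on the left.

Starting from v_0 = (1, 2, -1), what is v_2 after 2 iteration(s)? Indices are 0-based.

v_2 = (7, -6, -7)

v_0 = (1, 2, -1).
v_1 = A·v_0 = (-1, -1, 5).
v_2 = A·v_1 = (7, -6, -7).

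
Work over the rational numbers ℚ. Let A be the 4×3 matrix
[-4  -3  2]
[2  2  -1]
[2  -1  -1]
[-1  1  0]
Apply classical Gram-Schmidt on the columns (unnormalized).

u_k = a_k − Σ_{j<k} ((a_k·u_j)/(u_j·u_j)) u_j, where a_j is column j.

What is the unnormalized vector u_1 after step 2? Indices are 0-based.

u_1 = (-23/25, 24/25, -51/25, 38/25)

Step 1: u_0 = a_0 = (-4, 2, 2, -1).
Step 2: u_1 = a_1 − (13/25)·u_0 = (-23/25, 24/25, -51/25, 38/25).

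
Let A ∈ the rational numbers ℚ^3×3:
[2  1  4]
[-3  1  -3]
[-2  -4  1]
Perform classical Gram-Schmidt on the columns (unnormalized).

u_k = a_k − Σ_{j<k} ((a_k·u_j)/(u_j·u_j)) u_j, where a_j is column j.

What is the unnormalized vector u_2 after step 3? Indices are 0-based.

u_2 = (602/257, 258/257, 215/257)

Step 1: u_0 = a_0 = (2, -3, -2).
Step 2: u_1 = a_1 − (7/17)·u_0 = (3/17, 38/17, -54/17).
Step 3: u_2 = a_2 − (15/17)·u_0 − (-156/257)·u_1 = (602/257, 258/257, 215/257).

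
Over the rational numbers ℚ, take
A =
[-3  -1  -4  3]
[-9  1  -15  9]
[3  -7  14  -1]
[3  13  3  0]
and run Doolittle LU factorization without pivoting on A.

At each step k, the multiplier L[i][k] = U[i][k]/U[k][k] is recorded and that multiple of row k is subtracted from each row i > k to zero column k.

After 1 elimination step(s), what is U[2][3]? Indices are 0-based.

k=0: U[0][0]=-3
  eliminate (1,0): mult=3, new row 1: (0, 4, -3, 0); set L[1][0]=3
  eliminate (2,0): mult=-1, new row 2: (0, -8, 10, 2); set L[2][0]=-1
  eliminate (3,0): mult=-1, new row 3: (0, 12, -1, 3); set L[3][0]=-1

U[2][3] = 2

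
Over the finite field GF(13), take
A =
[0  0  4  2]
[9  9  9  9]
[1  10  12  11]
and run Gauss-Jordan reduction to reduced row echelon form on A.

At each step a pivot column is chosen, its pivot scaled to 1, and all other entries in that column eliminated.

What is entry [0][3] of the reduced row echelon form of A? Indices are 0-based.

step 1: exchange rows 0,1
step 1: normalize row 0 (÷9) = (1, 1, 1, 1)
  row 2: subtract 1×row0 = (0, 9, 11, 10)
step 2: exchange rows 1,2
step 2: normalize row 1 (÷9) = (0, 1, 7, 4)
  row 0: subtract 1×row1 = (1, 0, 7, 10)
step 3: normalize row 2 (÷4) = (0, 0, 1, 7)
  row 0: subtract 7×row2 = (1, 0, 0, 0)
  row 1: subtract 7×row2 = (0, 1, 0, 7)

M[0][3] = 0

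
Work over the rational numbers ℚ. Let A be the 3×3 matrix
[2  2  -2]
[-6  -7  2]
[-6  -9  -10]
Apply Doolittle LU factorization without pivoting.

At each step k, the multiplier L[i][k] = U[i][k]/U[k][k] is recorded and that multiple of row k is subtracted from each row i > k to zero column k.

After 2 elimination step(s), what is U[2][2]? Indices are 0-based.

[col 0] pivot 2
  R1 -= -3*R0 → (0, -1, -4)  (L[1][0] := -3)
  R2 -= -3*R0 → (0, -3, -16)  (L[2][0] := -3)
[col 1] pivot -1
  R2 -= 3*R1 → (0, 0, -4)  (L[2][1] := 3)

U[2][2] = -4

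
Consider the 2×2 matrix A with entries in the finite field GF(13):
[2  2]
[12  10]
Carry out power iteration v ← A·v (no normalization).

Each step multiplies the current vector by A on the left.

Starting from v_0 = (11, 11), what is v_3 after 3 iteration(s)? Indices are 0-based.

v_3 = (7, 9)

v_0 = (11, 11).
v_1 = A·v_0 = (5, 8).
v_2 = A·v_1 = (0, 10).
v_3 = A·v_2 = (7, 9).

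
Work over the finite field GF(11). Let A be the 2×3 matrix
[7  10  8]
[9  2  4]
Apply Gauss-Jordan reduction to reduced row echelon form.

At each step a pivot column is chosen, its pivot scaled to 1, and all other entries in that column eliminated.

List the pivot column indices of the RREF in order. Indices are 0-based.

pivot columns: 0, 1

pivot(0,0)=7: scale R0 → (1, 3, 9)
  clear (1,0): R1 −= (9)R0 → (0, 8, 0)
pivot(1,1)=8: scale R1 → (0, 1, 0)
  clear (0,1): R0 −= (3)R1 → (1, 0, 9)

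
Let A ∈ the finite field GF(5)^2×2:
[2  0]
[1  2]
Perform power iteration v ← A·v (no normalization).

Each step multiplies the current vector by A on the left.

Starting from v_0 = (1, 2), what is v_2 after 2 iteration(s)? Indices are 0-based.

v_0 = (1, 2).
v_1 = A·v_0 = (2, 0).
v_2 = A·v_1 = (4, 2).

v_2 = (4, 2)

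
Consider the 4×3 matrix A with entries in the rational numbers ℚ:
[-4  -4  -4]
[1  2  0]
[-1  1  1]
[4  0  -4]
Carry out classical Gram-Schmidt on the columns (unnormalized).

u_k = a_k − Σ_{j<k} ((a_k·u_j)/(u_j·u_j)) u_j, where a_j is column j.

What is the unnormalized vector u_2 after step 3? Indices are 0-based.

u_2 = (-112/85, -176/85, -96/85, -92/85)

Step 1: u_0 = a_0 = (-4, 1, -1, 4).
Step 2: u_1 = a_1 − (1/2)·u_0 = (-2, 3/2, 3/2, -2).
Step 3: u_2 = a_2 − (-1/34)·u_0 − (7/5)·u_1 = (-112/85, -176/85, -96/85, -92/85).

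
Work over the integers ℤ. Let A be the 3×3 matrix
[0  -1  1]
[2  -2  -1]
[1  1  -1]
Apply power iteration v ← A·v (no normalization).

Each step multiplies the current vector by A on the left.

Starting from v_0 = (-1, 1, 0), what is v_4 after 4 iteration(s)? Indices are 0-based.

v_4 = (14, -39, -25)

v_0 = (-1, 1, 0).
v_1 = A·v_0 = (-1, -4, 0).
v_2 = A·v_1 = (4, 6, -5).
v_3 = A·v_2 = (-11, 1, 15).
v_4 = A·v_3 = (14, -39, -25).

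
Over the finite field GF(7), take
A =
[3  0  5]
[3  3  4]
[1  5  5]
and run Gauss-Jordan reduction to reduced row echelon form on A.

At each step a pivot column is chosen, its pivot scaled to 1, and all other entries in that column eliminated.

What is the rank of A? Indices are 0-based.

[1] R0 /= 3  ⇒  (1, 0, 4)
     R1 -= 3·R0  ⇒  (0, 3, 6)
     R2 -= 1·R0  ⇒  (0, 5, 1)
[2] R1 /= 3  ⇒  (0, 1, 2)
     R2 -= 5·R1  ⇒  (0, 0, 5)
[3] R2 /= 5  ⇒  (0, 0, 1)
     R0 -= 4·R2  ⇒  (1, 0, 0)
     R1 -= 2·R2  ⇒  (0, 1, 0)

rank = 3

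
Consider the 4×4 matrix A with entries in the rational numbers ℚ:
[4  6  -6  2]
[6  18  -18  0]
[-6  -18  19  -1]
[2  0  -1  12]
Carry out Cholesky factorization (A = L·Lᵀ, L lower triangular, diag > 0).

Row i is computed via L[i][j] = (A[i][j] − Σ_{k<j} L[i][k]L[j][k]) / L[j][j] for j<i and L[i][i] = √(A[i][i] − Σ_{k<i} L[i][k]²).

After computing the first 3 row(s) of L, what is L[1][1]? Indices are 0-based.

L[1][1] = 3

Step 1: L[0][0] = √(4) = 2.
  L[1][0] = (6) / L[0][0] = 3.
Step 2: L[1][1] = √(9) = 3.
  L[2][0] = (-6) / L[0][0] = -3.
  L[2][1] = (-9) / L[1][1] = -3.
Step 3: L[2][2] = √(1) = 1.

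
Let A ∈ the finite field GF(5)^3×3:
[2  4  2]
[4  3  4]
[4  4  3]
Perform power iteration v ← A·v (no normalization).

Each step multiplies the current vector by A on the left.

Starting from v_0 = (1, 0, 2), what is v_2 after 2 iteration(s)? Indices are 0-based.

v_0 = (1, 0, 2).
v_1 = A·v_0 = (1, 2, 0).
v_2 = A·v_1 = (0, 0, 2).

v_2 = (0, 0, 2)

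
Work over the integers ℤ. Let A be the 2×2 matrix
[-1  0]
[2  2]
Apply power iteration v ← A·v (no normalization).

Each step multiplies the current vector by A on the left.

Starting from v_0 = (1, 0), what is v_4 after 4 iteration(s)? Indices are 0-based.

v_0 = (1, 0).
v_1 = A·v_0 = (-1, 2).
v_2 = A·v_1 = (1, 2).
v_3 = A·v_2 = (-1, 6).
v_4 = A·v_3 = (1, 10).

v_4 = (1, 10)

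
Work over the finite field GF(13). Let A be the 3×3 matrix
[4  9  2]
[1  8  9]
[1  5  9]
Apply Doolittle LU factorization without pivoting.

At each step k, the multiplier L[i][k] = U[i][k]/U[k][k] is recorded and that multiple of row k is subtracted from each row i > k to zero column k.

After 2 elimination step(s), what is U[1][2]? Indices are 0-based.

[col 0] pivot 4
  R1 -= 10*R0 → (0, 9, 2)  (L[1][0] := 10)
  R2 -= 10*R0 → (0, 6, 2)  (L[2][0] := 10)
[col 1] pivot 9
  R2 -= 5*R1 → (0, 0, 5)  (L[2][1] := 5)

U[1][2] = 2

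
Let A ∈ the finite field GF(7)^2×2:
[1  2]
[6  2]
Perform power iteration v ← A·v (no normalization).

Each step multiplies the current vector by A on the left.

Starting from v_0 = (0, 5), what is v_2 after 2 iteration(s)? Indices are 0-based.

v_0 = (0, 5).
v_1 = A·v_0 = (3, 3).
v_2 = A·v_1 = (2, 3).

v_2 = (2, 3)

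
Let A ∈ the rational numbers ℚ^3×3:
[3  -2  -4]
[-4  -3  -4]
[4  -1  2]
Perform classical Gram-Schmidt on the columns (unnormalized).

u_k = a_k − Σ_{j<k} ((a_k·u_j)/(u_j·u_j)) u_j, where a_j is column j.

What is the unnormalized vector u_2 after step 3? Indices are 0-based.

u_2 = (-208/95, 13/19, 221/95)

Step 1: u_0 = a_0 = (3, -4, 4).
Step 2: u_1 = a_1 − (2/41)·u_0 = (-88/41, -115/41, -49/41).
Step 3: u_2 = a_2 − (12/41)·u_0 − (119/95)·u_1 = (-208/95, 13/19, 221/95).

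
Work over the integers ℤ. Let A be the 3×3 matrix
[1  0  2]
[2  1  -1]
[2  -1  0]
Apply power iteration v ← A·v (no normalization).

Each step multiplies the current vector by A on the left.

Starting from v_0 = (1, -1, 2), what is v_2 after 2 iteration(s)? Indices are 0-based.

v_0 = (1, -1, 2).
v_1 = A·v_0 = (5, -1, 3).
v_2 = A·v_1 = (11, 6, 11).

v_2 = (11, 6, 11)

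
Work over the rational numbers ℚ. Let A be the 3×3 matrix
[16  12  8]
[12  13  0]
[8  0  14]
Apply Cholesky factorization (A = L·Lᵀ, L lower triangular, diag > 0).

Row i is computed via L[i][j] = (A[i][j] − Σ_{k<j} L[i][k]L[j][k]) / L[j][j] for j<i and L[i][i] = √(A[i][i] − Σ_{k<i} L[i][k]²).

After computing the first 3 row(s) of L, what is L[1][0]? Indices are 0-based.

L[1][0] = 3

Step 1: L[0][0] = √(16) = 4.
  L[1][0] = (12) / L[0][0] = 3.
Step 2: L[1][1] = √(4) = 2.
  L[2][0] = (8) / L[0][0] = 2.
  L[2][1] = (-6) / L[1][1] = -3.
Step 3: L[2][2] = √(1) = 1.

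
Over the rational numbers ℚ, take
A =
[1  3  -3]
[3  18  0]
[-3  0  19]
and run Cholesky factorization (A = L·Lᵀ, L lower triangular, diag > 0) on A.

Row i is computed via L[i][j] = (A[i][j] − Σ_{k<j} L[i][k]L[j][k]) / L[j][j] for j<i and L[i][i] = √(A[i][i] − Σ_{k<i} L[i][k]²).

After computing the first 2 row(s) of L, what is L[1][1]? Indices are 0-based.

L[1][1] = 3

Step 1: L[0][0] = √(1) = 1.
  L[1][0] = (3) / L[0][0] = 3.
Step 2: L[1][1] = √(9) = 3.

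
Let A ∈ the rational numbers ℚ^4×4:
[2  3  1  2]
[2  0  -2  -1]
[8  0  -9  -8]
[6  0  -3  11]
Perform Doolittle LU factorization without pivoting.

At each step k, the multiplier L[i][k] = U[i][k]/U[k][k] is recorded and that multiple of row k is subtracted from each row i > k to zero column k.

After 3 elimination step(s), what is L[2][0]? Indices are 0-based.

[col 0] pivot 2
  R1 -= 1*R0 → (0, -3, -3, -3)  (L[1][0] := 1)
  R2 -= 4*R0 → (0, -12, -13, -16)  (L[2][0] := 4)
  R3 -= 3*R0 → (0, -9, -6, 5)  (L[3][0] := 3)
[col 1] pivot -3
  R2 -= 4*R1 → (0, 0, -1, -4)  (L[2][1] := 4)
  R3 -= 3*R1 → (0, 0, 3, 14)  (L[3][1] := 3)
[col 2] pivot -1
  R3 -= -3*R2 → (0, 0, 0, 2)  (L[3][2] := -3)

L[2][0] = 4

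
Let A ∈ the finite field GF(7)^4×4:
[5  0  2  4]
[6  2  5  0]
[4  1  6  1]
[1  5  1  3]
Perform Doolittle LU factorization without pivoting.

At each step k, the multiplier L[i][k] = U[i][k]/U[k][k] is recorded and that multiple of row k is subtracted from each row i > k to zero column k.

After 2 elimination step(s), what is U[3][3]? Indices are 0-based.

k=0: U[0][0]=5
  eliminate (1,0): mult=4, new row 1: (0, 2, 4, 5); set L[1][0]=4
  eliminate (2,0): mult=5, new row 2: (0, 1, 3, 2); set L[2][0]=5
  eliminate (3,0): mult=3, new row 3: (0, 5, 2, 5); set L[3][0]=3
k=1: U[1][1]=2
  eliminate (2,1): mult=4, new row 2: (0, 0, 1, 3); set L[2][1]=4
  eliminate (3,1): mult=6, new row 3: (0, 0, 6, 3); set L[3][1]=6

U[3][3] = 3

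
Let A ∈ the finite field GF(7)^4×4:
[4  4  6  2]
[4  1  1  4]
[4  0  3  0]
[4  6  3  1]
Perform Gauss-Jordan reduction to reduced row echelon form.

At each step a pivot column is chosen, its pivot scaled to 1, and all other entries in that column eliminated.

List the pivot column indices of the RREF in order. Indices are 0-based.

pivot columns: 0, 1, 2, 3

[1] R0 /= 4  ⇒  (1, 1, 5, 4)
     R1 -= 4·R0  ⇒  (0, 4, 2, 2)
     R2 -= 4·R0  ⇒  (0, 3, 4, 5)
     R3 -= 4·R0  ⇒  (0, 2, 4, 6)
[2] R1 /= 4  ⇒  (0, 1, 4, 4)
     R0 -= 1·R1  ⇒  (1, 0, 1, 0)
     R2 -= 3·R1  ⇒  (0, 0, 6, 0)
     R3 -= 2·R1  ⇒  (0, 0, 3, 5)
[3] R2 /= 6  ⇒  (0, 0, 1, 0)
     R0 -= 1·R2  ⇒  (1, 0, 0, 0)
     R1 -= 4·R2  ⇒  (0, 1, 0, 4)
     R3 -= 3·R2  ⇒  (0, 0, 0, 5)
[4] R3 /= 5  ⇒  (0, 0, 0, 1)
     R1 -= 4·R3  ⇒  (0, 1, 0, 0)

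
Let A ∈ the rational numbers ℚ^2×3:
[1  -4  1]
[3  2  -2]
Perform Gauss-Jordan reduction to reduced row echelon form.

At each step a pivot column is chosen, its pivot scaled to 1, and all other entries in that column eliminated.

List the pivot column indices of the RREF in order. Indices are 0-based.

pivot(0,0)=1: scale R0 → (1, -4, 1)
  clear (1,0): R1 −= (3)R0 → (0, 14, -5)
pivot(1,1)=14: scale R1 → (0, 1, -5/14)
  clear (0,1): R0 −= (-4)R1 → (1, 0, -3/7)

pivot columns: 0, 1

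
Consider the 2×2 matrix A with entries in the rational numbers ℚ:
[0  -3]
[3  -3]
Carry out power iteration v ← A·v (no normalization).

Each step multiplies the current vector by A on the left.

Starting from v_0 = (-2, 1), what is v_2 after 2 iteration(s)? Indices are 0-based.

v_0 = (-2, 1).
v_1 = A·v_0 = (-3, -9).
v_2 = A·v_1 = (27, 18).

v_2 = (27, 18)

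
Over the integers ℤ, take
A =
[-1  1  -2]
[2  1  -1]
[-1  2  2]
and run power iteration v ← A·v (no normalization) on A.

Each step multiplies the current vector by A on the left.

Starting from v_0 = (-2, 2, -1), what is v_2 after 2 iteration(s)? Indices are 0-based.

v_0 = (-2, 2, -1).
v_1 = A·v_0 = (6, -1, 4).
v_2 = A·v_1 = (-15, 7, 0).

v_2 = (-15, 7, 0)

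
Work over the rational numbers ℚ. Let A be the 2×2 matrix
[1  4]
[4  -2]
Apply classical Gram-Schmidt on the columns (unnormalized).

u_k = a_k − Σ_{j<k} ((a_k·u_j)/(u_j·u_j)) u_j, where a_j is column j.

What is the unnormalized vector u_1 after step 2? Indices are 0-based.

u_1 = (72/17, -18/17)

Step 1: u_0 = a_0 = (1, 4).
Step 2: u_1 = a_1 − (-4/17)·u_0 = (72/17, -18/17).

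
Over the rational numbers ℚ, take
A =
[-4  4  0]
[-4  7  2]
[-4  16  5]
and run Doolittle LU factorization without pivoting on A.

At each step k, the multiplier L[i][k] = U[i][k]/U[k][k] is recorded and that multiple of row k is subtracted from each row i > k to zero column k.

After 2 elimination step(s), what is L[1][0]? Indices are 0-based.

L[1][0] = 1

Step 1: pivot at (0,0) is -4.
  row1 ← row1 − (1)·row0  ⇒  L[1][0]=1, U row1=(0, 3, 2)
  row2 ← row2 − (1)·row0  ⇒  L[2][0]=1, U row2=(0, 12, 5)
Step 2: pivot at (1,1) is 3.
  row2 ← row2 − (4)·row1  ⇒  L[2][1]=4, U row2=(0, 0, -3)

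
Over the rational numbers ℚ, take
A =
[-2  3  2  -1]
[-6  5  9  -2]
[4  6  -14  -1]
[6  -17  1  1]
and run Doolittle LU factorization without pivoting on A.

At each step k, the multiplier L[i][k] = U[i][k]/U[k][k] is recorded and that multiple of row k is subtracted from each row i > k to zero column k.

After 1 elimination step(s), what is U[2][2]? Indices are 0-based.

U[2][2] = -10

k=0: U[0][0]=-2
  eliminate (1,0): mult=3, new row 1: (0, -4, 3, 1); set L[1][0]=3
  eliminate (2,0): mult=-2, new row 2: (0, 12, -10, -3); set L[2][0]=-2
  eliminate (3,0): mult=-3, new row 3: (0, -8, 7, -2); set L[3][0]=-3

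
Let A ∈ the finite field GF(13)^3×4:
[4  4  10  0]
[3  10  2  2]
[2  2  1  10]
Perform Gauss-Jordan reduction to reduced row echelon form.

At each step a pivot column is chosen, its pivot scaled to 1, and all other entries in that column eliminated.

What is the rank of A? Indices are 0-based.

rank = 3

step 1: normalize row 0 (÷4) = (1, 1, 9, 0)
  row 1: subtract 3×row0 = (0, 7, 1, 2)
  row 2: subtract 2×row0 = (0, 0, 9, 10)
step 2: normalize row 1 (÷7) = (0, 1, 2, 4)
  row 0: subtract 1×row1 = (1, 0, 7, 9)
step 3: normalize row 2 (÷9) = (0, 0, 1, 4)
  row 0: subtract 7×row2 = (1, 0, 0, 7)
  row 1: subtract 2×row2 = (0, 1, 0, 9)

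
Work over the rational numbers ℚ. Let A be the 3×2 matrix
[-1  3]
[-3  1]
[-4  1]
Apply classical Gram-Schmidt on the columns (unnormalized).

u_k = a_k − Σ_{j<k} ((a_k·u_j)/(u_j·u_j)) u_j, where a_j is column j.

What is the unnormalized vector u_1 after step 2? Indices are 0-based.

u_1 = (34/13, -2/13, -7/13)

Step 1: u_0 = a_0 = (-1, -3, -4).
Step 2: u_1 = a_1 − (-5/13)·u_0 = (34/13, -2/13, -7/13).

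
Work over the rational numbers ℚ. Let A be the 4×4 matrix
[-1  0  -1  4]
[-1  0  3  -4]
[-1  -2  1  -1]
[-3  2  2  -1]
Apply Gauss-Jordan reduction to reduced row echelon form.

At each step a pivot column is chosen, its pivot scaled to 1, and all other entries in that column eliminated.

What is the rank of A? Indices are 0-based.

pivot(0,0)=-1: scale R0 → (1, 0, 1, -4)
  clear (1,0): R1 −= (-1)R0 → (0, 0, 4, -8)
  clear (2,0): R2 −= (-1)R0 → (0, -2, 2, -5)
  clear (3,0): R3 −= (-3)R0 → (0, 2, 5, -13)
pivot(1,1): swap R1↔R2
pivot(1,1)=-2: scale R1 → (0, 1, -1, 5/2)
  clear (3,1): R3 −= (2)R1 → (0, 0, 7, -18)
pivot(2,2)=4: scale R2 → (0, 0, 1, -2)
  clear (0,2): R0 −= (1)R2 → (1, 0, 0, -2)
  clear (1,2): R1 −= (-1)R2 → (0, 1, 0, 1/2)
  clear (3,2): R3 −= (7)R2 → (0, 0, 0, -4)
pivot(3,3)=-4: scale R3 → (0, 0, 0, 1)
  clear (0,3): R0 −= (-2)R3 → (1, 0, 0, 0)
  clear (1,3): R1 −= (1/2)R3 → (0, 1, 0, 0)
  clear (2,3): R2 −= (-2)R3 → (0, 0, 1, 0)

rank = 4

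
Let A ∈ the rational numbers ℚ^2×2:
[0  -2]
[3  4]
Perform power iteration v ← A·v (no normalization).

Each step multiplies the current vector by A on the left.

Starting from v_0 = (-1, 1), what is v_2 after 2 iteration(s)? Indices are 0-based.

v_0 = (-1, 1).
v_1 = A·v_0 = (-2, 1).
v_2 = A·v_1 = (-2, -2).

v_2 = (-2, -2)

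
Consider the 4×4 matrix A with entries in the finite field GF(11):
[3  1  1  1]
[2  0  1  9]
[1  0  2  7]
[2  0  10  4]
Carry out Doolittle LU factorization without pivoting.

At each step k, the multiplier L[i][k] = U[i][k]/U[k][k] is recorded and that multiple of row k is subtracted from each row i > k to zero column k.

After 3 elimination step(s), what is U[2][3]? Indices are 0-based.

[col 0] pivot 3
  R1 -= 8*R0 → (0, 3, 4, 1)  (L[1][0] := 8)
  R2 -= 4*R0 → (0, 7, 9, 3)  (L[2][0] := 4)
  R3 -= 8*R0 → (0, 3, 2, 7)  (L[3][0] := 8)
[col 1] pivot 3
  R2 -= 6*R1 → (0, 0, 7, 8)  (L[2][1] := 6)
  R3 -= 1*R1 → (0, 0, 9, 6)  (L[3][1] := 1)
[col 2] pivot 7
  R3 -= 6*R2 → (0, 0, 0, 2)  (L[3][2] := 6)

U[2][3] = 8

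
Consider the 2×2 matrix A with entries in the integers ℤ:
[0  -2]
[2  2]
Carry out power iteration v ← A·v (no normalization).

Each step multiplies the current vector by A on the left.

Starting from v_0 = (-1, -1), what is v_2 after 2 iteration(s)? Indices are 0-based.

v_0 = (-1, -1).
v_1 = A·v_0 = (2, -4).
v_2 = A·v_1 = (8, -4).

v_2 = (8, -4)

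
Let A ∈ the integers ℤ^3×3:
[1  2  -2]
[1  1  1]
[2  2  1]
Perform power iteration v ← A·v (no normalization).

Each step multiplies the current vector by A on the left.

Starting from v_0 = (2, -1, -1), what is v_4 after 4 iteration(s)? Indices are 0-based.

v_0 = (2, -1, -1).
v_1 = A·v_0 = (2, 0, 1).
v_2 = A·v_1 = (0, 3, 5).
v_3 = A·v_2 = (-4, 8, 11).
v_4 = A·v_3 = (-10, 15, 19).

v_4 = (-10, 15, 19)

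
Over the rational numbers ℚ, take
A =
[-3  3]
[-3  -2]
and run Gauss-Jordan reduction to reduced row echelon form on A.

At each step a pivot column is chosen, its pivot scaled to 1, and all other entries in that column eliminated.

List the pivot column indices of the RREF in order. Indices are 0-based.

pivot columns: 0, 1

[1] R0 /= -3  ⇒  (1, -1)
     R1 -= -3·R0  ⇒  (0, -5)
[2] R1 /= -5  ⇒  (0, 1)
     R0 -= -1·R1  ⇒  (1, 0)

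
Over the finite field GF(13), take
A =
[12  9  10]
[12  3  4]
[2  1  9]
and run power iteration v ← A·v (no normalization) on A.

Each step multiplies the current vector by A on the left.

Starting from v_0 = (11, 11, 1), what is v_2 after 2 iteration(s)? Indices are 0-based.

v_0 = (11, 11, 1).
v_1 = A·v_0 = (7, 0, 3).
v_2 = A·v_1 = (10, 5, 2).

v_2 = (10, 5, 2)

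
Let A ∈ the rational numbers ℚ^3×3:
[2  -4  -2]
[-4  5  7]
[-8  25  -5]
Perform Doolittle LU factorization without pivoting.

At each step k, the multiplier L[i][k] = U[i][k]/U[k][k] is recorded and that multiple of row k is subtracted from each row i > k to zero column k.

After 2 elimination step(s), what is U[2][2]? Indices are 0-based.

[col 0] pivot 2
  R1 -= -2*R0 → (0, -3, 3)  (L[1][0] := -2)
  R2 -= -4*R0 → (0, 9, -13)  (L[2][0] := -4)
[col 1] pivot -3
  R2 -= -3*R1 → (0, 0, -4)  (L[2][1] := -3)

U[2][2] = -4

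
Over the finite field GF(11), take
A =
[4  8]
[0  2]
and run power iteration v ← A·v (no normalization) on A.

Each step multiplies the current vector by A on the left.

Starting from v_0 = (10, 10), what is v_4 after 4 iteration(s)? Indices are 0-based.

v_4 = (5, 6)

v_0 = (10, 10).
v_1 = A·v_0 = (10, 9).
v_2 = A·v_1 = (2, 7).
v_3 = A·v_2 = (9, 3).
v_4 = A·v_3 = (5, 6).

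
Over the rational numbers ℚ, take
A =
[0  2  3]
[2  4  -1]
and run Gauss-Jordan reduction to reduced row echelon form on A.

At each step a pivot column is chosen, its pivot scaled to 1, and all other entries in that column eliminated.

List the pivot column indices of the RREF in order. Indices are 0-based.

pivot(0,0): swap R0↔R1
pivot(0,0)=2: scale R0 → (1, 2, -1/2)
pivot(1,1)=2: scale R1 → (0, 1, 3/2)
  clear (0,1): R0 −= (2)R1 → (1, 0, -7/2)

pivot columns: 0, 1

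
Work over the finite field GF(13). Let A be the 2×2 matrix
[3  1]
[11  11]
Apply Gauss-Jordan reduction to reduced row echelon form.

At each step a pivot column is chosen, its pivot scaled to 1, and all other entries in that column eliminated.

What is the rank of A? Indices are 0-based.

rank = 2

pivot(0,0)=3: scale R0 → (1, 9)
  clear (1,0): R1 −= (11)R0 → (0, 3)
pivot(1,1)=3: scale R1 → (0, 1)
  clear (0,1): R0 −= (9)R1 → (1, 0)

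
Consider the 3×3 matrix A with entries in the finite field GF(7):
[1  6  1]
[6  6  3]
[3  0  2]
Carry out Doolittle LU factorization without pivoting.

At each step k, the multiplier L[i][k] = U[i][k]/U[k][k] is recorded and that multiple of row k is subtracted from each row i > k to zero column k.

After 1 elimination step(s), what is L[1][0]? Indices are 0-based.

L[1][0] = 6

[col 0] pivot 1
  R1 -= 6*R0 → (0, 5, 4)  (L[1][0] := 6)
  R2 -= 3*R0 → (0, 3, 6)  (L[2][0] := 3)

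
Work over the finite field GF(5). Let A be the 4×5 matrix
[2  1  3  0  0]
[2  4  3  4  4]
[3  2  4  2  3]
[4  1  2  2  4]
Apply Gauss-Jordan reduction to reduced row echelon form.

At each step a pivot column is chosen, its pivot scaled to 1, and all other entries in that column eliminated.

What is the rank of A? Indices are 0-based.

pivot(0,0)=2: scale R0 → (1, 3, 4, 0, 0)
  clear (1,0): R1 −= (2)R0 → (0, 3, 0, 4, 4)
  clear (2,0): R2 −= (3)R0 → (0, 3, 2, 2, 3)
  clear (3,0): R3 −= (4)R0 → (0, 4, 1, 2, 4)
pivot(1,1)=3: scale R1 → (0, 1, 0, 3, 3)
  clear (0,1): R0 −= (3)R1 → (1, 0, 4, 1, 1)
  clear (2,1): R2 −= (3)R1 → (0, 0, 2, 3, 4)
  clear (3,1): R3 −= (4)R1 → (0, 0, 1, 0, 2)
pivot(2,2)=2: scale R2 → (0, 0, 1, 4, 2)
  clear (0,2): R0 −= (4)R2 → (1, 0, 0, 0, 3)
  clear (3,2): R3 −= (1)R2 → (0, 0, 0, 1, 0)
pivot(3,3)=1: scale R3 → (0, 0, 0, 1, 0)
  clear (1,3): R1 −= (3)R3 → (0, 1, 0, 0, 3)
  clear (2,3): R2 −= (4)R3 → (0, 0, 1, 0, 2)

rank = 4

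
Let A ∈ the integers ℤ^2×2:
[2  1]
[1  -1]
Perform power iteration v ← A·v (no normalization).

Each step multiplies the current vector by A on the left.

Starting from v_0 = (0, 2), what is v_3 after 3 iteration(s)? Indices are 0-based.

v_0 = (0, 2).
v_1 = A·v_0 = (2, -2).
v_2 = A·v_1 = (2, 4).
v_3 = A·v_2 = (8, -2).

v_3 = (8, -2)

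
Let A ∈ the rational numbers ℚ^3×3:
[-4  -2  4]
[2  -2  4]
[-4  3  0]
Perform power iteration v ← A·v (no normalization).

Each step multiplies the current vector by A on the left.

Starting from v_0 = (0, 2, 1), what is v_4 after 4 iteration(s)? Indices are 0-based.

v_0 = (0, 2, 1).
v_1 = A·v_0 = (0, 0, 6).
v_2 = A·v_1 = (24, 24, 0).
v_3 = A·v_2 = (-144, 0, -24).
v_4 = A·v_3 = (480, -384, 576).

v_4 = (480, -384, 576)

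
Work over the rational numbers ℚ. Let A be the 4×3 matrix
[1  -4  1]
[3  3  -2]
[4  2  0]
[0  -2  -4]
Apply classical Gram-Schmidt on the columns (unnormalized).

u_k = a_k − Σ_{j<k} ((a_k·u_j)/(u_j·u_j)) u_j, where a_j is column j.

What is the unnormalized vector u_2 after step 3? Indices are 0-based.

u_2 = (880/689, -1000/689, 10/13, -210/53)

Step 1: u_0 = a_0 = (1, 3, 4, 0).
Step 2: u_1 = a_1 − (1/2)·u_0 = (-9/2, 3/2, 0, -2).
Step 3: u_2 = a_2 − (-5/26)·u_0 − (1/53)·u_1 = (880/689, -1000/689, 10/13, -210/53).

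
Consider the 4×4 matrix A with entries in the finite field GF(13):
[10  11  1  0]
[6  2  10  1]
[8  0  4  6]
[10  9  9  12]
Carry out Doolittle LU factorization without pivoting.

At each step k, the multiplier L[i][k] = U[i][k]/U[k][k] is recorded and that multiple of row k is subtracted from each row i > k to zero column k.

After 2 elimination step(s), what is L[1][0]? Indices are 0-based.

L[1][0] = 11

[col 0] pivot 10
  R1 -= 11*R0 → (0, 11, 12, 1)  (L[1][0] := 11)
  R2 -= 6*R0 → (0, 12, 11, 6)  (L[2][0] := 6)
  R3 -= 1*R0 → (0, 11, 8, 12)  (L[3][0] := 1)
[col 1] pivot 11
  R2 -= 7*R1 → (0, 0, 5, 12)  (L[2][1] := 7)
  R3 -= 1*R1 → (0, 0, 9, 11)  (L[3][1] := 1)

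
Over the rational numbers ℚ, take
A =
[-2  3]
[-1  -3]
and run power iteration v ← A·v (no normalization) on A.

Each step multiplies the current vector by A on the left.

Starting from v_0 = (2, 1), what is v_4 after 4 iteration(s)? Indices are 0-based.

v_4 = (-253, 31)

v_0 = (2, 1).
v_1 = A·v_0 = (-1, -5).
v_2 = A·v_1 = (-13, 16).
v_3 = A·v_2 = (74, -35).
v_4 = A·v_3 = (-253, 31).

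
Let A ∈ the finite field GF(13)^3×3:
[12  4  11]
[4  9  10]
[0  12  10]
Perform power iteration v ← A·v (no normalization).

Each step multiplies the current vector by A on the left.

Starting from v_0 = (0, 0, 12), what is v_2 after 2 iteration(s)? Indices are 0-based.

v_0 = (0, 0, 12).
v_1 = A·v_0 = (2, 3, 3).
v_2 = A·v_1 = (4, 0, 1).

v_2 = (4, 0, 1)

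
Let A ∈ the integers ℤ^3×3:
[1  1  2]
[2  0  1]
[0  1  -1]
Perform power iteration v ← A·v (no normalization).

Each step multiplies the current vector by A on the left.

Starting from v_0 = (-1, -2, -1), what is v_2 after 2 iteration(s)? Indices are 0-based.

v_2 = (-10, -11, -2)

v_0 = (-1, -2, -1).
v_1 = A·v_0 = (-5, -3, -1).
v_2 = A·v_1 = (-10, -11, -2).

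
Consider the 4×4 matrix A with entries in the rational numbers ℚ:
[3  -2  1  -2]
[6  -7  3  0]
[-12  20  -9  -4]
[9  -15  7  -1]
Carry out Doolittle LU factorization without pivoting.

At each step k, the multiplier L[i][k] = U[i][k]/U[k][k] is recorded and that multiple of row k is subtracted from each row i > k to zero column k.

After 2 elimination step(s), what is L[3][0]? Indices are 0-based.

k=0: U[0][0]=3
  eliminate (1,0): mult=2, new row 1: (0, -3, 1, 4); set L[1][0]=2
  eliminate (2,0): mult=-4, new row 2: (0, 12, -5, -12); set L[2][0]=-4
  eliminate (3,0): mult=3, new row 3: (0, -9, 4, 5); set L[3][0]=3
k=1: U[1][1]=-3
  eliminate (2,1): mult=-4, new row 2: (0, 0, -1, 4); set L[2][1]=-4
  eliminate (3,1): mult=3, new row 3: (0, 0, 1, -7); set L[3][1]=3

L[3][0] = 3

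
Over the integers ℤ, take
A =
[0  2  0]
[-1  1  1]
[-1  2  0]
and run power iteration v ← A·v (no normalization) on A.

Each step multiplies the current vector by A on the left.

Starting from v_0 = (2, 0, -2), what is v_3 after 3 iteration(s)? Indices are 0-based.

v_0 = (2, 0, -2).
v_1 = A·v_0 = (0, -4, -2).
v_2 = A·v_1 = (-8, -6, -8).
v_3 = A·v_2 = (-12, -6, -4).

v_3 = (-12, -6, -4)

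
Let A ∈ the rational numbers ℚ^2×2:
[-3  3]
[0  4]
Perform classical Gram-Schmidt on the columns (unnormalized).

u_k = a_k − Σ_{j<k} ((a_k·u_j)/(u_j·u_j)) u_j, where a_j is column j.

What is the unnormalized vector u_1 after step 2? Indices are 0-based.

u_1 = (0, 4)

Step 1: u_0 = a_0 = (-3, 0).
Step 2: u_1 = a_1 − (-1)·u_0 = (0, 4).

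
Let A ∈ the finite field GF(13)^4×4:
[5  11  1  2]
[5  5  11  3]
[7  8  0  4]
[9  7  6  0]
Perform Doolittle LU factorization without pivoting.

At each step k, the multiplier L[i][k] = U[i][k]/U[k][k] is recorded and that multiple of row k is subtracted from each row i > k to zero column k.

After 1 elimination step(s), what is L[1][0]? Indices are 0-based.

L[1][0] = 1

Step 1: pivot at (0,0) is 5.
  row1 ← row1 − (1)·row0  ⇒  L[1][0]=1, U row1=(0, 7, 10, 1)
  row2 ← row2 − (4)·row0  ⇒  L[2][0]=4, U row2=(0, 3, 9, 9)
  row3 ← row3 − (7)·row0  ⇒  L[3][0]=7, U row3=(0, 8, 12, 12)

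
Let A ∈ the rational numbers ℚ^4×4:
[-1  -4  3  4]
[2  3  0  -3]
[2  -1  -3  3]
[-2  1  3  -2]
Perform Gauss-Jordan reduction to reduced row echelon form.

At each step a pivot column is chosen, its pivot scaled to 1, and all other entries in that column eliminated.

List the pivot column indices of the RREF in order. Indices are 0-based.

pivot columns: 0, 1, 2, 3

[1] R0 /= -1  ⇒  (1, 4, -3, -4)
     R1 -= 2·R0  ⇒  (0, -5, 6, 5)
     R2 -= 2·R0  ⇒  (0, -9, 3, 11)
     R3 -= -2·R0  ⇒  (0, 9, -3, -10)
[2] R1 /= -5  ⇒  (0, 1, -6/5, -1)
     R0 -= 4·R1  ⇒  (1, 0, 9/5, 0)
     R2 -= -9·R1  ⇒  (0, 0, -39/5, 2)
     R3 -= 9·R1  ⇒  (0, 0, 39/5, -1)
[3] R2 /= -39/5  ⇒  (0, 0, 1, -10/39)
     R0 -= 9/5·R2  ⇒  (1, 0, 0, 6/13)
     R1 -= -6/5·R2  ⇒  (0, 1, 0, -17/13)
     R3 -= 39/5·R2  ⇒  (0, 0, 0, 1)
[4] R3 /= 1  ⇒  (0, 0, 0, 1)
     R0 -= 6/13·R3  ⇒  (1, 0, 0, 0)
     R1 -= -17/13·R3  ⇒  (0, 1, 0, 0)
     R2 -= -10/39·R3  ⇒  (0, 0, 1, 0)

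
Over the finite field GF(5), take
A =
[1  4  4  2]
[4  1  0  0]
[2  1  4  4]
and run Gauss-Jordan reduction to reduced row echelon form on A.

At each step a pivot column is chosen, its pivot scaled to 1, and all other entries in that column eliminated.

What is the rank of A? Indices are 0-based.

[1] R0 /= 1  ⇒  (1, 4, 4, 2)
     R1 -= 4·R0  ⇒  (0, 0, 4, 2)
     R2 -= 2·R0  ⇒  (0, 3, 1, 0)
[2] R1 <-> R2
[2] R1 /= 3  ⇒  (0, 1, 2, 0)
     R0 -= 4·R1  ⇒  (1, 0, 1, 2)
[3] R2 /= 4  ⇒  (0, 0, 1, 3)
     R0 -= 1·R2  ⇒  (1, 0, 0, 4)
     R1 -= 2·R2  ⇒  (0, 1, 0, 4)

rank = 3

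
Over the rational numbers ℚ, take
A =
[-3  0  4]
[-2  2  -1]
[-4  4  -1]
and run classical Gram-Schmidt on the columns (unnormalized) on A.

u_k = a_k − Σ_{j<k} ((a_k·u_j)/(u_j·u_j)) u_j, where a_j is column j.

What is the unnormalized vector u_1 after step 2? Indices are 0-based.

Step 1: u_0 = a_0 = (-3, -2, -4).
Step 2: u_1 = a_1 − (-20/29)·u_0 = (-60/29, 18/29, 36/29).

u_1 = (-60/29, 18/29, 36/29)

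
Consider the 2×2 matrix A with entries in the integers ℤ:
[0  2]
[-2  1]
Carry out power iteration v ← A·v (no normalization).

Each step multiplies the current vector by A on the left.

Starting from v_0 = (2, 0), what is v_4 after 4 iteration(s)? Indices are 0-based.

v_0 = (2, 0).
v_1 = A·v_0 = (0, -4).
v_2 = A·v_1 = (-8, -4).
v_3 = A·v_2 = (-8, 12).
v_4 = A·v_3 = (24, 28).

v_4 = (24, 28)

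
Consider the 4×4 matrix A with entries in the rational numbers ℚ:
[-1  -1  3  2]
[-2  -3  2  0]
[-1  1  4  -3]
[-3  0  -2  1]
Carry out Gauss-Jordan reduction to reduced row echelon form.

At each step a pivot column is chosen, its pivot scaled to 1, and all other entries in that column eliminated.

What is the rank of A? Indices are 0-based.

rank = 4

step 1: normalize row 0 (÷-1) = (1, 1, -3, -2)
  row 1: subtract -2×row0 = (0, -1, -4, -4)
  row 2: subtract -1×row0 = (0, 2, 1, -5)
  row 3: subtract -3×row0 = (0, 3, -11, -5)
step 2: normalize row 1 (÷-1) = (0, 1, 4, 4)
  row 0: subtract 1×row1 = (1, 0, -7, -6)
  row 2: subtract 2×row1 = (0, 0, -7, -13)
  row 3: subtract 3×row1 = (0, 0, -23, -17)
step 3: normalize row 2 (÷-7) = (0, 0, 1, 13/7)
  row 0: subtract -7×row2 = (1, 0, 0, 7)
  row 1: subtract 4×row2 = (0, 1, 0, -24/7)
  row 3: subtract -23×row2 = (0, 0, 0, 180/7)
step 4: normalize row 3 (÷180/7) = (0, 0, 0, 1)
  row 0: subtract 7×row3 = (1, 0, 0, 0)
  row 1: subtract -24/7×row3 = (0, 1, 0, 0)
  row 2: subtract 13/7×row3 = (0, 0, 1, 0)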